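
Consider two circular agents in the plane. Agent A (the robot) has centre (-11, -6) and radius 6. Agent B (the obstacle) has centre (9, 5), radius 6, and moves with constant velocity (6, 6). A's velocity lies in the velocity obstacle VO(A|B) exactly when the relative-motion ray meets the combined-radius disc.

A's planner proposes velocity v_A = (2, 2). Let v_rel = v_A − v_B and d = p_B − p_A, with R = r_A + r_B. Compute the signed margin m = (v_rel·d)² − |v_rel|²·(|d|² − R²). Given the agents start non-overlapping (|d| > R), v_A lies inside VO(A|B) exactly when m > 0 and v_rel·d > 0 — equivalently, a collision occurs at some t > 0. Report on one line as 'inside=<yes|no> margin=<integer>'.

d = (20, 11),  |d|² = 521;  R = 6+6 = 12,  c = 521−12² = 377
v_rel = (-4, -4),  |v_rel|² = 32;  v_rel·d = (-4)·(20) + (-4)·(11) = -124
32·t² + 248·t + 377 = 0  ⇒  m = (-124)² − 32·377 = 3312
m = 3312 > 0,  v_rel·d = -124 < 0  ⇒  outside

inside=no margin=3312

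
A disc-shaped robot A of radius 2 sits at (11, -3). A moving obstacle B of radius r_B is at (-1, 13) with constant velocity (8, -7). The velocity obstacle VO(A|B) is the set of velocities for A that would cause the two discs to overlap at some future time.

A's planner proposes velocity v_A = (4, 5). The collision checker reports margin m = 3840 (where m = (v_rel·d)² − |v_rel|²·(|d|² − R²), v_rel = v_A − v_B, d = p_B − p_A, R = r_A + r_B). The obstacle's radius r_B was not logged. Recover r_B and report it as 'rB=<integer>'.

m = 3840
d = (-12, 16);  v_rel = (-4, 12),  |v_rel|² = 160
v_rel×d = (-4)·(16) − (12)·(-12) = 80
since m = R²·160 − 80²:  R² = (6400 + 3840) / 160 = 64
R = √64 = 8  ⇒  r_B = 8 − 2 = 6

rB=6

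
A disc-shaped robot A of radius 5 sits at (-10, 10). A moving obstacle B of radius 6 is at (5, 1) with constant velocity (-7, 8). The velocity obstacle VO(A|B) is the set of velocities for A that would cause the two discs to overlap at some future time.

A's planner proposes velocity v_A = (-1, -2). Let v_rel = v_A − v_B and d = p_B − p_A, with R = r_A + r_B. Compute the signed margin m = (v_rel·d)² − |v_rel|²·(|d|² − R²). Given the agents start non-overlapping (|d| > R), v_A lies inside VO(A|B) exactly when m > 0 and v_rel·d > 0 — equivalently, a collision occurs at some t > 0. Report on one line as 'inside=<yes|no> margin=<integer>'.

d = (15, -9),  |d|² = 306;  R = 5+6 = 11,  c = 306−11² = 185
v_rel = (6, -10),  |v_rel|² = 136;  v_rel·d = (6)·(15) + (-10)·(-9) = 180
136·t² − 360·t + 185 = 0  ⇒  m = 180² − 136·185 = 7240
m = 7240 > 0,  v_rel·d = 180 > 0  ⇒  inside

inside=yes margin=7240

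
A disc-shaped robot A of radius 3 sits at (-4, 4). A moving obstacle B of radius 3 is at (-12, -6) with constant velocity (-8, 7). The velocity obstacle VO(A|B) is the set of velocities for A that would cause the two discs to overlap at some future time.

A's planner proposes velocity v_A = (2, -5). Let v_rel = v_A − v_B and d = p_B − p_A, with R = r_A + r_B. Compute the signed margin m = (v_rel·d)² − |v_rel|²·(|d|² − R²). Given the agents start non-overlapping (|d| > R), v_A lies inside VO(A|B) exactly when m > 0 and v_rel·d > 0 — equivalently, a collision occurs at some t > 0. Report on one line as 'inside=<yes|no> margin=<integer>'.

d = (-8, -10),  |d|² = 164;  R = 3+3 = 6,  c = 164−6² = 128
v_rel = (10, -12),  |v_rel|² = 244;  v_rel·d = (10)·(-8) + (-12)·(-10) = 40
244·t² − 80·t + 128 = 0  ⇒  m = 40² − 244·128 = -29632
m = -29632 < 0,  v_rel·d = 40 > 0  ⇒  outside

inside=no margin=-29632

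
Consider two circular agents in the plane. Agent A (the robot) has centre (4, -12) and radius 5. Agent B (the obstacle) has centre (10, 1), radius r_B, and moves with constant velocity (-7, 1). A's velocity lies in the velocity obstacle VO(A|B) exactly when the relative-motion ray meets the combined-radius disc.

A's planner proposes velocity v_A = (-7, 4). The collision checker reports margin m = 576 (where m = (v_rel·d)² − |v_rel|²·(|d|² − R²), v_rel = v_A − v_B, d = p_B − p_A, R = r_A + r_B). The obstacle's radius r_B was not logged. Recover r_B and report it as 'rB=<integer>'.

m = 576
d = (6, 13);  v_rel = (0, 3),  |v_rel|² = 9
v_rel×d = (0)·(13) − (3)·(6) = -18
since m = R²·9 − (-18)²:  R² = (324 + 576) / 9 = 100
R = √100 = 10  ⇒  r_B = 10 − 5 = 5

rB=5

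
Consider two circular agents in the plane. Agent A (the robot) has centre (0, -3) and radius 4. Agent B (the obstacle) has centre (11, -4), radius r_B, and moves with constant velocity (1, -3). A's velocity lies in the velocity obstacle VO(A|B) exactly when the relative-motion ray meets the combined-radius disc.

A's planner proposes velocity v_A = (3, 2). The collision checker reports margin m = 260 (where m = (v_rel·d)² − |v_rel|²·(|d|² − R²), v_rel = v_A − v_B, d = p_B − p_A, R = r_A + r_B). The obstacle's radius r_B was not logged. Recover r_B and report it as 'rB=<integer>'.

m = 260
d = (11, -1);  v_rel = (2, 5),  |v_rel|² = 29
v_rel×d = (2)·(-1) − (5)·(11) = -57
since m = R²·29 − (-57)²:  R² = (3249 + 260) / 29 = 121
R = √121 = 11  ⇒  r_B = 11 − 4 = 7

rB=7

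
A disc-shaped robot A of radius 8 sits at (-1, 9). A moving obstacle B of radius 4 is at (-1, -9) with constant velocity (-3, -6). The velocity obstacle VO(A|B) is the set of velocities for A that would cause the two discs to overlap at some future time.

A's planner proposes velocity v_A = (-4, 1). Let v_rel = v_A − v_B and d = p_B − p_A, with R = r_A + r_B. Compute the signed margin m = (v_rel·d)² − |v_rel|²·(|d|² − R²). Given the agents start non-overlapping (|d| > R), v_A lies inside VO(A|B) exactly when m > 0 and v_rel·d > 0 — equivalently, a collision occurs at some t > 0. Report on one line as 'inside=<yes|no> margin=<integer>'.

d = (0, -18),  |d|² = 324;  R = 8+4 = 12,  c = 324−12² = 180
v_rel = (-1, 7),  |v_rel|² = 50;  v_rel·d = (-1)·(0) + (7)·(-18) = -126
50·t² + 252·t + 180 = 0  ⇒  m = (-126)² − 50·180 = 6876
m = 6876 > 0,  v_rel·d = -126 < 0  ⇒  outside

inside=no margin=6876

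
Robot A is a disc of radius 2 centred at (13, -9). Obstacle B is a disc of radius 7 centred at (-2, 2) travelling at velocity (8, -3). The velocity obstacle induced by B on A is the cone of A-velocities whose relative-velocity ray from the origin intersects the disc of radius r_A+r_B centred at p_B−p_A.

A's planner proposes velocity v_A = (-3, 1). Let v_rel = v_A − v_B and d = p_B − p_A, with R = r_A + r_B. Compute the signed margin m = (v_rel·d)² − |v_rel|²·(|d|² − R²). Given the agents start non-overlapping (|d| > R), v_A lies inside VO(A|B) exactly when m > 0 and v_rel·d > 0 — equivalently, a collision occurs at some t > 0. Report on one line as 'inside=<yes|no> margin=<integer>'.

d = (-15, 11),  |d|² = 346;  R = 2+7 = 9,  c = 346−9² = 265
v_rel = (-11, 4),  |v_rel|² = 137;  v_rel·d = (-11)·(-15) + (4)·(11) = 209
137·t² − 418·t + 265 = 0  ⇒  m = 209² − 137·265 = 7376
m = 7376 > 0,  v_rel·d = 209 > 0  ⇒  inside

inside=yes margin=7376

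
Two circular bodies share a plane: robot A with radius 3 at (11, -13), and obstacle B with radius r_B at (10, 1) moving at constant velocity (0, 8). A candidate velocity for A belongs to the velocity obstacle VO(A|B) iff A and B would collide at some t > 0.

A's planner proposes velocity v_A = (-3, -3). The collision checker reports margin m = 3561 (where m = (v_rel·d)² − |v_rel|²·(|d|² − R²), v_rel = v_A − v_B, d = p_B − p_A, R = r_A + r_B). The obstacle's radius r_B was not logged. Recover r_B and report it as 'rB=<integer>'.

m = 3561
d = (-1, 14);  v_rel = (-3, -11),  |v_rel|² = 130
v_rel×d = (-3)·(14) − (-11)·(-1) = -53
since m = R²·130 − (-53)²:  R² = (2809 + 3561) / 130 = 49
R = √49 = 7  ⇒  r_B = 7 − 3 = 4

rB=4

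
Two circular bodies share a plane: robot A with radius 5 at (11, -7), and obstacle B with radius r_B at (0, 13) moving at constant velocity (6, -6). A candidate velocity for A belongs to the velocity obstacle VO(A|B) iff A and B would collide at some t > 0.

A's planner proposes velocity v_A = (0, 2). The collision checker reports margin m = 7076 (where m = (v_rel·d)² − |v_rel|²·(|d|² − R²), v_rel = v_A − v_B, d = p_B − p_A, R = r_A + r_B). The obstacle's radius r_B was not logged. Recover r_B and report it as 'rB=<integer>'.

m = 7076
d = (-11, 20);  v_rel = (-6, 8),  |v_rel|² = 100
v_rel×d = (-6)·(20) − (8)·(-11) = -32
since m = R²·100 − (-32)²:  R² = (1024 + 7076) / 100 = 81
R = √81 = 9  ⇒  r_B = 9 − 5 = 4

rB=4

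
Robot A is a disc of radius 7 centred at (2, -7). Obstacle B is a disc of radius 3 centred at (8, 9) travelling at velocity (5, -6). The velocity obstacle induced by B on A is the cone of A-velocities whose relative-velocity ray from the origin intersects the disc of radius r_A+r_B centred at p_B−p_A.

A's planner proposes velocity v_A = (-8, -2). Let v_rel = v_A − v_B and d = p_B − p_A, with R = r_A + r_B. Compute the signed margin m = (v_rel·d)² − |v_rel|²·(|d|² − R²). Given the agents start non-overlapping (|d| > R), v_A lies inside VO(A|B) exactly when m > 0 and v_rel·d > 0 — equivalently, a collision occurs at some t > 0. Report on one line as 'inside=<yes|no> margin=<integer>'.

d = (6, 16),  |d|² = 292;  R = 7+3 = 10,  c = 292−10² = 192
v_rel = (-13, 4),  |v_rel|² = 185;  v_rel·d = (-13)·(6) + (4)·(16) = -14
185·t² + 28·t + 192 = 0  ⇒  m = (-14)² − 185·192 = -35324
m = -35324 < 0,  v_rel·d = -14 < 0  ⇒  outside

inside=no margin=-35324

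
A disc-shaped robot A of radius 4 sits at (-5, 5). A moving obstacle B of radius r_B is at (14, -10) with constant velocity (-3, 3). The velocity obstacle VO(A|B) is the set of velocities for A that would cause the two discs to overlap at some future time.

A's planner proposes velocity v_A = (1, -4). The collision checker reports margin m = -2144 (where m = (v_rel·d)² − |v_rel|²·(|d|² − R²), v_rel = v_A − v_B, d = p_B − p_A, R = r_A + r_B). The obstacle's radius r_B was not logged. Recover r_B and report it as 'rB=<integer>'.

m = -2144
d = (19, -15);  v_rel = (4, -7),  |v_rel|² = 65
v_rel×d = (4)·(-15) − (-7)·(19) = 73
since m = R²·65 − 73²:  R² = (5329 + -2144) / 65 = 49
R = √49 = 7  ⇒  r_B = 7 − 4 = 3

rB=3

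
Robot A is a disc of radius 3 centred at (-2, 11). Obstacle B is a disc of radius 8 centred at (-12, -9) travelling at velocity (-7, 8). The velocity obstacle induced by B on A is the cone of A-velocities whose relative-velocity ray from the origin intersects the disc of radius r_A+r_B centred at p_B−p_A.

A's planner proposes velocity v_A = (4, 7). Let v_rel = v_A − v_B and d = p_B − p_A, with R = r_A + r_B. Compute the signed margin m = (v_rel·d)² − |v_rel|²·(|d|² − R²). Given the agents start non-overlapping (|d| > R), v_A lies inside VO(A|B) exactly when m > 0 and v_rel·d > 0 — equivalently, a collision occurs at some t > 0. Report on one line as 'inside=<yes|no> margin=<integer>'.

d = (-10, -20),  |d|² = 500;  R = 3+8 = 11,  c = 500−11² = 379
v_rel = (11, -1),  |v_rel|² = 122;  v_rel·d = (11)·(-10) + (-1)·(-20) = -90
122·t² + 180·t + 379 = 0  ⇒  m = (-90)² − 122·379 = -38138
m = -38138 < 0,  v_rel·d = -90 < 0  ⇒  outside

inside=no margin=-38138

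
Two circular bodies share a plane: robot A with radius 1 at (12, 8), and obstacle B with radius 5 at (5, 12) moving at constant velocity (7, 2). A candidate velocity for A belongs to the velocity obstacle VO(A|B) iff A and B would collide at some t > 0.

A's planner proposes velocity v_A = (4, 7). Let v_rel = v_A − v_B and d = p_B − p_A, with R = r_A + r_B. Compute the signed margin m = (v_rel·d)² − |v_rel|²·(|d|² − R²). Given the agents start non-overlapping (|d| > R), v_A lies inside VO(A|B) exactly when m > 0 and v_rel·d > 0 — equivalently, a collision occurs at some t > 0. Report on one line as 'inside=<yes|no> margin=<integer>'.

d = (-7, 4),  |d|² = 65;  R = 1+5 = 6,  c = 65−6² = 29
v_rel = (-3, 5),  |v_rel|² = 34;  v_rel·d = (-3)·(-7) + (5)·(4) = 41
34·t² − 82·t + 29 = 0  ⇒  m = 41² − 34·29 = 695
m = 695 > 0,  v_rel·d = 41 > 0  ⇒  inside

inside=yes margin=695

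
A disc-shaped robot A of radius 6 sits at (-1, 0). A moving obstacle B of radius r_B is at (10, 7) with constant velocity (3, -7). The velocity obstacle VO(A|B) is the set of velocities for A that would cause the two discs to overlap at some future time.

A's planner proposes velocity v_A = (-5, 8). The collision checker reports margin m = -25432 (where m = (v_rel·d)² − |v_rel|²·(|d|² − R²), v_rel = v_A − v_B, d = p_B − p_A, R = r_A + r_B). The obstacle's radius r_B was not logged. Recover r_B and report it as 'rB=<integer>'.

m = -25432
d = (11, 7);  v_rel = (-8, 15),  |v_rel|² = 289
v_rel×d = (-8)·(7) − (15)·(11) = -221
since m = R²·289 − (-221)²:  R² = (48841 + -25432) / 289 = 81
R = √81 = 9  ⇒  r_B = 9 − 6 = 3

rB=3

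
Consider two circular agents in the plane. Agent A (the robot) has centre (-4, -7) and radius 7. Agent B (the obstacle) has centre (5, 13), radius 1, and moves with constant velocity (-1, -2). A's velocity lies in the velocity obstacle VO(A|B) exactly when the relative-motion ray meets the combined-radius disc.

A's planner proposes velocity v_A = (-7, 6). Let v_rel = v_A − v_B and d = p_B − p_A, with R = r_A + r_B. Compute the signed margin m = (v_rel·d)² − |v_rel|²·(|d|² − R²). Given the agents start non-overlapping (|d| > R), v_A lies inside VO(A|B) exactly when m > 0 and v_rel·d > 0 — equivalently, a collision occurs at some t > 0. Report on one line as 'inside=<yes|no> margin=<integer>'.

d = (9, 20),  |d|² = 481;  R = 7+1 = 8,  c = 481−8² = 417
v_rel = (-6, 8),  |v_rel|² = 100;  v_rel·d = (-6)·(9) + (8)·(20) = 106
100·t² − 212·t + 417 = 0  ⇒  m = 106² − 100·417 = -30464
m = -30464 < 0,  v_rel·d = 106 > 0  ⇒  outside

inside=no margin=-30464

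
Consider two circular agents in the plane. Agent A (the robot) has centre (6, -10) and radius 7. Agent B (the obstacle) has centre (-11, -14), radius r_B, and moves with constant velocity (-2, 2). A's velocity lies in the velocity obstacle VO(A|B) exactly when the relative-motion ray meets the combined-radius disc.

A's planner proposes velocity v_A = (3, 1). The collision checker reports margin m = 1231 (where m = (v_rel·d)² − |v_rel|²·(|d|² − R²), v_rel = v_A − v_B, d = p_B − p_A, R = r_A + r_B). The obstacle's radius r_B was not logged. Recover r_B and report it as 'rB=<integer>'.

m = 1231
d = (-17, -4);  v_rel = (5, -1),  |v_rel|² = 26
v_rel×d = (5)·(-4) − (-1)·(-17) = -37
since m = R²·26 − (-37)²:  R² = (1369 + 1231) / 26 = 100
R = √100 = 10  ⇒  r_B = 10 − 7 = 3

rB=3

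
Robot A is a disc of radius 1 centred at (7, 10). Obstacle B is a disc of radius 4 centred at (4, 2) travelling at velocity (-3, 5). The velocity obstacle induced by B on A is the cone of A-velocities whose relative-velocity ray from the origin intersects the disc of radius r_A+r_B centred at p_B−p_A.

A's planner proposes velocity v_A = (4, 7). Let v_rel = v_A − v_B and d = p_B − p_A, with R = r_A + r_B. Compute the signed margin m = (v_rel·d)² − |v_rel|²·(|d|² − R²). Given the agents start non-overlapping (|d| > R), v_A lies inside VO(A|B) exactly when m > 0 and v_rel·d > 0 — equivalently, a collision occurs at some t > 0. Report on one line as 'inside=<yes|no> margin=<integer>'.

d = (-3, -8),  |d|² = 73;  R = 1+4 = 5,  c = 73−5² = 48
v_rel = (7, 2),  |v_rel|² = 53;  v_rel·d = (7)·(-3) + (2)·(-8) = -37
53·t² + 74·t + 48 = 0  ⇒  m = (-37)² − 53·48 = -1175
m = -1175 < 0,  v_rel·d = -37 < 0  ⇒  outside

inside=no margin=-1175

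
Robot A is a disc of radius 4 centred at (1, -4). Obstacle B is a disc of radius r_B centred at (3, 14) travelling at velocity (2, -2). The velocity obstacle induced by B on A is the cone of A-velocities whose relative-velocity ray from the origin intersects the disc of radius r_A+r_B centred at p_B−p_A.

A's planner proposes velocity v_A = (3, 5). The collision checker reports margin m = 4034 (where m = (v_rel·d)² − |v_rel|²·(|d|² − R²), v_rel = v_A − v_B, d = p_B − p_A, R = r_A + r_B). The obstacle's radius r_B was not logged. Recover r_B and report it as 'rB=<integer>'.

m = 4034
d = (2, 18);  v_rel = (1, 7),  |v_rel|² = 50
v_rel×d = (1)·(18) − (7)·(2) = 4
since m = R²·50 − 4²:  R² = (16 + 4034) / 50 = 81
R = √81 = 9  ⇒  r_B = 9 − 4 = 5

rB=5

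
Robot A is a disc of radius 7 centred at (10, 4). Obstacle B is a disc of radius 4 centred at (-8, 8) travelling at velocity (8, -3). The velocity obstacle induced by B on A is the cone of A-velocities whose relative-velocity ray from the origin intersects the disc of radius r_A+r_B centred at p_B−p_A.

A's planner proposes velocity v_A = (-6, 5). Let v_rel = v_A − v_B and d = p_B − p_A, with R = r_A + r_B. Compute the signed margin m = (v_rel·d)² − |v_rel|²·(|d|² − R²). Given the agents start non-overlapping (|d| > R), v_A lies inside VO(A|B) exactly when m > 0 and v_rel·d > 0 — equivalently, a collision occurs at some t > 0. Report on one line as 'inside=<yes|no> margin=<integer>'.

d = (-18, 4),  |d|² = 340;  R = 7+4 = 11,  c = 340−11² = 219
v_rel = (-14, 8),  |v_rel|² = 260;  v_rel·d = (-14)·(-18) + (8)·(4) = 284
260·t² − 568·t + 219 = 0  ⇒  m = 284² − 260·219 = 23716
m = 23716 > 0,  v_rel·d = 284 > 0  ⇒  inside

inside=yes margin=23716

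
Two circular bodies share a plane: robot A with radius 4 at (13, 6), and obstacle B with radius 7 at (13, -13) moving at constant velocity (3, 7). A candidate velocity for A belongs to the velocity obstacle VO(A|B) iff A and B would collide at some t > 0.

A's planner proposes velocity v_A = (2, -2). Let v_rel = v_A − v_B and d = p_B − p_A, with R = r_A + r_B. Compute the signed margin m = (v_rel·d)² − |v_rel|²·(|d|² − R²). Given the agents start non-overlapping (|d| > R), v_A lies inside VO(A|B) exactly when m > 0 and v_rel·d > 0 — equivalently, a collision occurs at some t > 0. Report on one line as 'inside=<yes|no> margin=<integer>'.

d = (0, -19),  |d|² = 361;  R = 4+7 = 11,  c = 361−11² = 240
v_rel = (-1, -9),  |v_rel|² = 82;  v_rel·d = (-1)·(0) + (-9)·(-19) = 171
82·t² − 342·t + 240 = 0  ⇒  m = 171² − 82·240 = 9561
m = 9561 > 0,  v_rel·d = 171 > 0  ⇒  inside

inside=yes margin=9561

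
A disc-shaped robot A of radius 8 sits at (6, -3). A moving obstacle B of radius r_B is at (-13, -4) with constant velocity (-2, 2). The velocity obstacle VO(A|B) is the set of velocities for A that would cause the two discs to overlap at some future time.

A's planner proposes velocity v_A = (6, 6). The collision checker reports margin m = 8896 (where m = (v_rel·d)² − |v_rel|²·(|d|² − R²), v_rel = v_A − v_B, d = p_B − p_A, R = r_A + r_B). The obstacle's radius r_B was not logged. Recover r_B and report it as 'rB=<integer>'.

m = 8896
d = (-19, -1);  v_rel = (8, 4),  |v_rel|² = 80
v_rel×d = (8)·(-1) − (4)·(-19) = 68
since m = R²·80 − 68²:  R² = (4624 + 8896) / 80 = 169
R = √169 = 13  ⇒  r_B = 13 − 8 = 5

rB=5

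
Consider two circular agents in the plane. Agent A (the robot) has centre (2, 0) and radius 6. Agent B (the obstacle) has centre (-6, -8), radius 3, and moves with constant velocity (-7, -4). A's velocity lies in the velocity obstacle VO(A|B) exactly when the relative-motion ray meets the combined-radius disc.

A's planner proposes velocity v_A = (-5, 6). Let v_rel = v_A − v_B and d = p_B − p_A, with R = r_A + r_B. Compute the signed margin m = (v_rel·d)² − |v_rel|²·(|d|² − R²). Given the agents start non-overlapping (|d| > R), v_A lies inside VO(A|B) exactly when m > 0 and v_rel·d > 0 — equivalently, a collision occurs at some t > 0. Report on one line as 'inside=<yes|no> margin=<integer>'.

d = (-8, -8),  |d|² = 128;  R = 6+3 = 9,  c = 128−9² = 47
v_rel = (2, 10),  |v_rel|² = 104;  v_rel·d = (2)·(-8) + (10)·(-8) = -96
104·t² + 192·t + 47 = 0  ⇒  m = (-96)² − 104·47 = 4328
m = 4328 > 0,  v_rel·d = -96 < 0  ⇒  outside

inside=no margin=4328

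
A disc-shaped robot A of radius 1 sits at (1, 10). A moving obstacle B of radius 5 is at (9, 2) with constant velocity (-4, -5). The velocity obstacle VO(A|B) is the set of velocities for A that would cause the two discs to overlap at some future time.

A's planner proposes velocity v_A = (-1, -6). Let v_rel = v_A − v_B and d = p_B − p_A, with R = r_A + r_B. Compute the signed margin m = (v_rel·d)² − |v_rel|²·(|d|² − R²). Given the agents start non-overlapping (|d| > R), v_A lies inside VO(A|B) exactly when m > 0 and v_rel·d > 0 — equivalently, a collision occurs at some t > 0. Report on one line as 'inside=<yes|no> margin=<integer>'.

d = (8, -8),  |d|² = 128;  R = 1+5 = 6,  c = 128−6² = 92
v_rel = (3, -1),  |v_rel|² = 10;  v_rel·d = (3)·(8) + (-1)·(-8) = 32
10·t² − 64·t + 92 = 0  ⇒  m = 32² − 10·92 = 104
m = 104 > 0,  v_rel·d = 32 > 0  ⇒  inside

inside=yes margin=104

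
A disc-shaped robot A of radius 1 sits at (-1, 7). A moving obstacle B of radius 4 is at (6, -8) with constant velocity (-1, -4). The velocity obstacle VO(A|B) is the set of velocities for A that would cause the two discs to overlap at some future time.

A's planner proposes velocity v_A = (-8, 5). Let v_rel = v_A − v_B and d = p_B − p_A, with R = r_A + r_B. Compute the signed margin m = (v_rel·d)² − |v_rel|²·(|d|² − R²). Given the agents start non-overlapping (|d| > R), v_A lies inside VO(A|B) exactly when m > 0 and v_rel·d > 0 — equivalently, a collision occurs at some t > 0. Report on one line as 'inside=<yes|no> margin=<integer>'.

d = (7, -15),  |d|² = 274;  R = 1+4 = 5,  c = 274−5² = 249
v_rel = (-7, 9),  |v_rel|² = 130;  v_rel·d = (-7)·(7) + (9)·(-15) = -184
130·t² + 368·t + 249 = 0  ⇒  m = (-184)² − 130·249 = 1486
m = 1486 > 0,  v_rel·d = -184 < 0  ⇒  outside

inside=no margin=1486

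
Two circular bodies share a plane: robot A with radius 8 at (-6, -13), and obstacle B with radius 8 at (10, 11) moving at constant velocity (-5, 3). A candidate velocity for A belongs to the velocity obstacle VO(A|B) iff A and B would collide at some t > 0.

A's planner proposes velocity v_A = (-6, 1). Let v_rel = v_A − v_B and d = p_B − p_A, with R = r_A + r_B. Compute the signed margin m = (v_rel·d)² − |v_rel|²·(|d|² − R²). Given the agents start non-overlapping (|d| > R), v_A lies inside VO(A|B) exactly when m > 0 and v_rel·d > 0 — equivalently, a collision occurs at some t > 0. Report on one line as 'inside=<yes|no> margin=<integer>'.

d = (16, 24),  |d|² = 832;  R = 8+8 = 16,  c = 832−16² = 576
v_rel = (-1, -2),  |v_rel|² = 5;  v_rel·d = (-1)·(16) + (-2)·(24) = -64
5·t² + 128·t + 576 = 0  ⇒  m = (-64)² − 5·576 = 1216
m = 1216 > 0,  v_rel·d = -64 < 0  ⇒  outside

inside=no margin=1216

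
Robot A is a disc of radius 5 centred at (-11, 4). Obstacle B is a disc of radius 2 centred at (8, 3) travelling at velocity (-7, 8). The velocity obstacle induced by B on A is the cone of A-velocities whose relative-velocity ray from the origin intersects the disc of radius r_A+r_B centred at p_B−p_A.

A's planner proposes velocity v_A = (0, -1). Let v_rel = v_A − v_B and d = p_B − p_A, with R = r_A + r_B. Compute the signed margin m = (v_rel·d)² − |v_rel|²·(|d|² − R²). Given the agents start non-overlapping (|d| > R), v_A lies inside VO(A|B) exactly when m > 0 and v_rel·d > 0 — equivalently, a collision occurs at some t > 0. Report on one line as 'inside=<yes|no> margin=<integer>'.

d = (19, -1),  |d|² = 362;  R = 5+2 = 7,  c = 362−7² = 313
v_rel = (7, -9),  |v_rel|² = 130;  v_rel·d = (7)·(19) + (-9)·(-1) = 142
130·t² − 284·t + 313 = 0  ⇒  m = 142² − 130·313 = -20526
m = -20526 < 0,  v_rel·d = 142 > 0  ⇒  outside

inside=no margin=-20526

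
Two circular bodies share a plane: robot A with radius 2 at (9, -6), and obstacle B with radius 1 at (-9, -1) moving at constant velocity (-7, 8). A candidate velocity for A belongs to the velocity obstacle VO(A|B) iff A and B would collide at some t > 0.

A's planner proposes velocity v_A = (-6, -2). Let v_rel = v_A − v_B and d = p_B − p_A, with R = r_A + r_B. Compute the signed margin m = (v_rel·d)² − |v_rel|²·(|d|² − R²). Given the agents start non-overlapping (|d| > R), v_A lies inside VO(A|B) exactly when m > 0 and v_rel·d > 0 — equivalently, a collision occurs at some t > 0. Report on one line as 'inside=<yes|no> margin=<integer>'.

d = (-18, 5),  |d|² = 349;  R = 2+1 = 3,  c = 349−3² = 340
v_rel = (1, -10),  |v_rel|² = 101;  v_rel·d = (1)·(-18) + (-10)·(5) = -68
101·t² + 136·t + 340 = 0  ⇒  m = (-68)² − 101·340 = -29716
m = -29716 < 0,  v_rel·d = -68 < 0  ⇒  outside

inside=no margin=-29716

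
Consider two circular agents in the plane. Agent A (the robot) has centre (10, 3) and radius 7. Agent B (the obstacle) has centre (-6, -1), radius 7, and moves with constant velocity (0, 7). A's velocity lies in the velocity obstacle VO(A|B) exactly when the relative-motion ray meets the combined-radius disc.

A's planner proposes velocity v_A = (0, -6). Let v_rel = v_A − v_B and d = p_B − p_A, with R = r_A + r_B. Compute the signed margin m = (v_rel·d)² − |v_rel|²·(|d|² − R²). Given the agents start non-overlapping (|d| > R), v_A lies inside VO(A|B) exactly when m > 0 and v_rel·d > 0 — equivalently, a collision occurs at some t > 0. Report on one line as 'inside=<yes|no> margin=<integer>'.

d = (-16, -4),  |d|² = 272;  R = 7+7 = 14,  c = 272−14² = 76
v_rel = (0, -13),  |v_rel|² = 169;  v_rel·d = (0)·(-16) + (-13)·(-4) = 52
169·t² − 104·t + 76 = 0  ⇒  m = 52² − 169·76 = -10140
m = -10140 < 0,  v_rel·d = 52 > 0  ⇒  outside

inside=no margin=-10140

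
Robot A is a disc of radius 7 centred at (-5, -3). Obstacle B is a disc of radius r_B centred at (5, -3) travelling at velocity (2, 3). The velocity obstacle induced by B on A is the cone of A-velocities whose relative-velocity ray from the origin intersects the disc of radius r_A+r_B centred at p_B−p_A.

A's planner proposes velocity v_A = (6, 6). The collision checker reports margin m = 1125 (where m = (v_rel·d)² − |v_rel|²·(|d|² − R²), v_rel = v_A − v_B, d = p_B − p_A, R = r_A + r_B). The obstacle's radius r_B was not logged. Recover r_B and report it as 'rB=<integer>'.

m = 1125
d = (10, 0);  v_rel = (4, 3),  |v_rel|² = 25
v_rel×d = (4)·(0) − (3)·(10) = -30
since m = R²·25 − (-30)²:  R² = (900 + 1125) / 25 = 81
R = √81 = 9  ⇒  r_B = 9 − 7 = 2

rB=2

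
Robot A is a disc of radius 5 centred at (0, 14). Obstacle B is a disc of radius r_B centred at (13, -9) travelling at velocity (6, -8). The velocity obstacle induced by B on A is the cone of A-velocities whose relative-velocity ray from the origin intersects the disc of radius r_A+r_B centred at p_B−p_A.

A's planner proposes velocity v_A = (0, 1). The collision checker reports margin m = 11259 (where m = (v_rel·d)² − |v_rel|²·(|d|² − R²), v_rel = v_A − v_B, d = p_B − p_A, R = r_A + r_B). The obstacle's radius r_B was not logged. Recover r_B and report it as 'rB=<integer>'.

m = 11259
d = (13, -23);  v_rel = (-6, 9),  |v_rel|² = 117
v_rel×d = (-6)·(-23) − (9)·(13) = 21
since m = R²·117 − 21²:  R² = (441 + 11259) / 117 = 100
R = √100 = 10  ⇒  r_B = 10 − 5 = 5

rB=5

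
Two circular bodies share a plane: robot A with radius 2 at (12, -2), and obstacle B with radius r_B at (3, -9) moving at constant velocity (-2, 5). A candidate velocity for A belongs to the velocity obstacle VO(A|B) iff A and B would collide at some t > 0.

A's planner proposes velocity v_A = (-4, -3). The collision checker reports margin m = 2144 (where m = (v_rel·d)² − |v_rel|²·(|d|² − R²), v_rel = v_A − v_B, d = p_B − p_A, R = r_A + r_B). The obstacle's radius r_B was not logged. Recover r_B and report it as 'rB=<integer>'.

m = 2144
d = (-9, -7);  v_rel = (-2, -8),  |v_rel|² = 68
v_rel×d = (-2)·(-7) − (-8)·(-9) = -58
since m = R²·68 − (-58)²:  R² = (3364 + 2144) / 68 = 81
R = √81 = 9  ⇒  r_B = 9 − 2 = 7

rB=7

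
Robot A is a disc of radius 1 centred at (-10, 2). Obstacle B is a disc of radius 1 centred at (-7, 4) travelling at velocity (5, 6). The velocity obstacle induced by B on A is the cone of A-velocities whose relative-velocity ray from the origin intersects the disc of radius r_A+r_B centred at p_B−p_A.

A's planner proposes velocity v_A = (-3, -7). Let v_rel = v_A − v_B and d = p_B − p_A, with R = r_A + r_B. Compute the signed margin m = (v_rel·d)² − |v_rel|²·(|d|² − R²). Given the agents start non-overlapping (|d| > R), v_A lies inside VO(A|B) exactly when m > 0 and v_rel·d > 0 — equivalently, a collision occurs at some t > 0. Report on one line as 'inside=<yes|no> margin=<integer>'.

d = (3, 2),  |d|² = 13;  R = 1+1 = 2,  c = 13−2² = 9
v_rel = (-8, -13),  |v_rel|² = 233;  v_rel·d = (-8)·(3) + (-13)·(2) = -50
233·t² + 100·t + 9 = 0  ⇒  m = (-50)² − 233·9 = 403
m = 403 > 0,  v_rel·d = -50 < 0  ⇒  outside

inside=no margin=403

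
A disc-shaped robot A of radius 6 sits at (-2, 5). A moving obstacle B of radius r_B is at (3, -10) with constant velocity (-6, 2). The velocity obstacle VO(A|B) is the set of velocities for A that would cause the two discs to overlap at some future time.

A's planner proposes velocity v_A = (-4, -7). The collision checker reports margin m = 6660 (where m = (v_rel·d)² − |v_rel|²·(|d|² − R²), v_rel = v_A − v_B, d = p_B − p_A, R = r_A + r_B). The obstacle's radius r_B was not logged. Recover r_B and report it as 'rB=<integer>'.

m = 6660
d = (5, -15);  v_rel = (2, -9),  |v_rel|² = 85
v_rel×d = (2)·(-15) − (-9)·(5) = 15
since m = R²·85 − 15²:  R² = (225 + 6660) / 85 = 81
R = √81 = 9  ⇒  r_B = 9 − 6 = 3

rB=3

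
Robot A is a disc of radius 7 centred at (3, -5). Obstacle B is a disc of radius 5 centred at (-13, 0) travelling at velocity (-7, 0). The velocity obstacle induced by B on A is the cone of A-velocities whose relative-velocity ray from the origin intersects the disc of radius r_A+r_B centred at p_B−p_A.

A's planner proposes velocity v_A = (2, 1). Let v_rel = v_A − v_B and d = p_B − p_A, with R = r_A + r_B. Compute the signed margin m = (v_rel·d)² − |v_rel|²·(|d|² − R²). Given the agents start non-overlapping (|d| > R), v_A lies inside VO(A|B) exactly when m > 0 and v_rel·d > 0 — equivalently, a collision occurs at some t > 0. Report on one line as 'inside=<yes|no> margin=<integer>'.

d = (-16, 5),  |d|² = 281;  R = 7+5 = 12,  c = 281−12² = 137
v_rel = (9, 1),  |v_rel|² = 82;  v_rel·d = (9)·(-16) + (1)·(5) = -139
82·t² + 278·t + 137 = 0  ⇒  m = (-139)² − 82·137 = 8087
m = 8087 > 0,  v_rel·d = -139 < 0  ⇒  outside

inside=no margin=8087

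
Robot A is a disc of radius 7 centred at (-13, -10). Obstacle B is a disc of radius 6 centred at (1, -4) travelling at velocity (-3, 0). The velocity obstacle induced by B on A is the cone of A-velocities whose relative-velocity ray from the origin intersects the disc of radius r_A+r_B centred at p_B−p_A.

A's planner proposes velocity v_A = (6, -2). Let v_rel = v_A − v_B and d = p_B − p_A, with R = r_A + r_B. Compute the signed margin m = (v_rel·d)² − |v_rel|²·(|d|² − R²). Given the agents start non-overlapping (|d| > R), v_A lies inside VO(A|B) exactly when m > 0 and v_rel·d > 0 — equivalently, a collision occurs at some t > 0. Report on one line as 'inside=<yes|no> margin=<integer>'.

d = (14, 6),  |d|² = 232;  R = 7+6 = 13,  c = 232−13² = 63
v_rel = (9, -2),  |v_rel|² = 85;  v_rel·d = (9)·(14) + (-2)·(6) = 114
85·t² − 228·t + 63 = 0  ⇒  m = 114² − 85·63 = 7641
m = 7641 > 0,  v_rel·d = 114 > 0  ⇒  inside

inside=yes margin=7641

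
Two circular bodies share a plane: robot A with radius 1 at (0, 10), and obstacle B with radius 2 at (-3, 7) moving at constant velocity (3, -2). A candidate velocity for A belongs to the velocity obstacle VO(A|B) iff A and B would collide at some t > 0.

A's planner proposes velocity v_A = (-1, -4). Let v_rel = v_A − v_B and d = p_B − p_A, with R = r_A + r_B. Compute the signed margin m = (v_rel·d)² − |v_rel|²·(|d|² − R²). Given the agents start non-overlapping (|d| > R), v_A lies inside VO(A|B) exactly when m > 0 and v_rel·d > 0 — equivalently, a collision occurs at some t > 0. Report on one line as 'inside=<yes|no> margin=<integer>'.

d = (-3, -3),  |d|² = 18;  R = 1+2 = 3,  c = 18−3² = 9
v_rel = (-4, -2),  |v_rel|² = 20;  v_rel·d = (-4)·(-3) + (-2)·(-3) = 18
20·t² − 36·t + 9 = 0  ⇒  m = 18² − 20·9 = 144
m = 144 > 0,  v_rel·d = 18 > 0  ⇒  inside

inside=yes margin=144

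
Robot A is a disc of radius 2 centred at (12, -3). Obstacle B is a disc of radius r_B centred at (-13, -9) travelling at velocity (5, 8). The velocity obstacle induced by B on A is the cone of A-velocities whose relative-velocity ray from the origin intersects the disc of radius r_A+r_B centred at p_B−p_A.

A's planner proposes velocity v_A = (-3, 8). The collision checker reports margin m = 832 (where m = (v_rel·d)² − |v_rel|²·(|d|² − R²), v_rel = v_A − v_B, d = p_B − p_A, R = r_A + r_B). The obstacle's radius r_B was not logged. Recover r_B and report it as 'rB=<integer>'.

m = 832
d = (-25, -6);  v_rel = (-8, 0),  |v_rel|² = 64
v_rel×d = (-8)·(-6) − (0)·(-25) = 48
since m = R²·64 − 48²:  R² = (2304 + 832) / 64 = 49
R = √49 = 7  ⇒  r_B = 7 − 2 = 5

rB=5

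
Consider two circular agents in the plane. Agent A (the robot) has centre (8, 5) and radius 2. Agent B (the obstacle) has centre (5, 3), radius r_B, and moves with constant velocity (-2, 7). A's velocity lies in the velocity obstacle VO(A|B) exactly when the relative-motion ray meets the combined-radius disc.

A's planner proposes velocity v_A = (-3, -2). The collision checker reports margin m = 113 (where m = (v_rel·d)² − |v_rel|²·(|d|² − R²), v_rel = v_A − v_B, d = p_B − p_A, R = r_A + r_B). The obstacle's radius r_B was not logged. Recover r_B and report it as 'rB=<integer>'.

m = 113
d = (-3, -2);  v_rel = (-1, -9),  |v_rel|² = 82
v_rel×d = (-1)·(-2) − (-9)·(-3) = -25
since m = R²·82 − (-25)²:  R² = (625 + 113) / 82 = 9
R = √9 = 3  ⇒  r_B = 3 − 2 = 1

rB=1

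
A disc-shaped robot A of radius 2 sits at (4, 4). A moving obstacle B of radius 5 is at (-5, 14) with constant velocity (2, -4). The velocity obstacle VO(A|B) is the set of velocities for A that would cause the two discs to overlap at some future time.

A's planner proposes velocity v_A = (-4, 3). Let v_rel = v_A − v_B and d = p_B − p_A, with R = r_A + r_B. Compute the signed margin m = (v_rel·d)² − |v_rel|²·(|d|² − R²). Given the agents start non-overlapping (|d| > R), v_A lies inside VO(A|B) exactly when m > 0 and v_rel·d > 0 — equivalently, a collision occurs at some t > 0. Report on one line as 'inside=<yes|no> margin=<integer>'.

d = (-9, 10),  |d|² = 181;  R = 2+5 = 7,  c = 181−7² = 132
v_rel = (-6, 7),  |v_rel|² = 85;  v_rel·d = (-6)·(-9) + (7)·(10) = 124
85·t² − 248·t + 132 = 0  ⇒  m = 124² − 85·132 = 4156
m = 4156 > 0,  v_rel·d = 124 > 0  ⇒  inside

inside=yes margin=4156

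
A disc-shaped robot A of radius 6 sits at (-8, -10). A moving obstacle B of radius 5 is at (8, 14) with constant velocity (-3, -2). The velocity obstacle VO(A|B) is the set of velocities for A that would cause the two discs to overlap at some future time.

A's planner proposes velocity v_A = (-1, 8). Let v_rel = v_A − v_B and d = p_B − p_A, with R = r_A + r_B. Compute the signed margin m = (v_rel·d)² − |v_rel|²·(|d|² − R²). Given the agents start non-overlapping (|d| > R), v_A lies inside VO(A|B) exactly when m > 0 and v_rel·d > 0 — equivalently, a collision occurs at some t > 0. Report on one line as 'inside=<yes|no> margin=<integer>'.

d = (16, 24),  |d|² = 832;  R = 6+5 = 11,  c = 832−11² = 711
v_rel = (2, 10),  |v_rel|² = 104;  v_rel·d = (2)·(16) + (10)·(24) = 272
104·t² − 544·t + 711 = 0  ⇒  m = 272² − 104·711 = 40
m = 40 > 0,  v_rel·d = 272 > 0  ⇒  inside

inside=yes margin=40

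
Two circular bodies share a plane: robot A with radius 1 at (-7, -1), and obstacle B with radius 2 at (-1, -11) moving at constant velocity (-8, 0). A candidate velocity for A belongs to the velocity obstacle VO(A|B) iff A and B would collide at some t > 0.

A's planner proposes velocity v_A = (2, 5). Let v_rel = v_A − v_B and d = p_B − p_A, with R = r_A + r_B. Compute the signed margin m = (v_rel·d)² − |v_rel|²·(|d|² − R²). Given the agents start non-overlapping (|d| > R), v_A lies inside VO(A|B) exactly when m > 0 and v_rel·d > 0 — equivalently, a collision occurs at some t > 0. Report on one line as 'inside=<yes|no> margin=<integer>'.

d = (6, -10),  |d|² = 136;  R = 1+2 = 3,  c = 136−3² = 127
v_rel = (10, 5),  |v_rel|² = 125;  v_rel·d = (10)·(6) + (5)·(-10) = 10
125·t² − 20·t + 127 = 0  ⇒  m = 10² − 125·127 = -15775
m = -15775 < 0,  v_rel·d = 10 > 0  ⇒  outside

inside=no margin=-15775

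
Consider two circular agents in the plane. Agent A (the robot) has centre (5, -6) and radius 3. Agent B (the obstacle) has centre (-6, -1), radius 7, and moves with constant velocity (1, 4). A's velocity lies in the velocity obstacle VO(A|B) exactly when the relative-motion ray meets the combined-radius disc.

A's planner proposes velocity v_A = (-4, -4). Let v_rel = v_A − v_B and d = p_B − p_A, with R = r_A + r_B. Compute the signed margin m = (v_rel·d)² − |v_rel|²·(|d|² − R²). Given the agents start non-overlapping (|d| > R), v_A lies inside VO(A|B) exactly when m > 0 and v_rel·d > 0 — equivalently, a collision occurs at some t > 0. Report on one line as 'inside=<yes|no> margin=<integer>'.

d = (-11, 5),  |d|² = 146;  R = 3+7 = 10,  c = 146−10² = 46
v_rel = (-5, -8),  |v_rel|² = 89;  v_rel·d = (-5)·(-11) + (-8)·(5) = 15
89·t² − 30·t + 46 = 0  ⇒  m = 15² − 89·46 = -3869
m = -3869 < 0,  v_rel·d = 15 > 0  ⇒  outside

inside=no margin=-3869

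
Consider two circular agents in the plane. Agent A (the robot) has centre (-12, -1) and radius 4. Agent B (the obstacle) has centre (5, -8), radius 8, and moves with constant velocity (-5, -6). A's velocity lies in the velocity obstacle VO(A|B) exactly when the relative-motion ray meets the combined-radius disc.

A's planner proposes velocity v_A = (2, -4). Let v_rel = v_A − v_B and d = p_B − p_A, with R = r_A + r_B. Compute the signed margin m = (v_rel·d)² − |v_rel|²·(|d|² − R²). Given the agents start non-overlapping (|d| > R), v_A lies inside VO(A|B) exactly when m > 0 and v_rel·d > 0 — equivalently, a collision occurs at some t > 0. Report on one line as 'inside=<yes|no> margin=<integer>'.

d = (17, -7),  |d|² = 338;  R = 4+8 = 12,  c = 338−12² = 194
v_rel = (7, 2),  |v_rel|² = 53;  v_rel·d = (7)·(17) + (2)·(-7) = 105
53·t² − 210·t + 194 = 0  ⇒  m = 105² − 53·194 = 743
m = 743 > 0,  v_rel·d = 105 > 0  ⇒  inside

inside=yes margin=743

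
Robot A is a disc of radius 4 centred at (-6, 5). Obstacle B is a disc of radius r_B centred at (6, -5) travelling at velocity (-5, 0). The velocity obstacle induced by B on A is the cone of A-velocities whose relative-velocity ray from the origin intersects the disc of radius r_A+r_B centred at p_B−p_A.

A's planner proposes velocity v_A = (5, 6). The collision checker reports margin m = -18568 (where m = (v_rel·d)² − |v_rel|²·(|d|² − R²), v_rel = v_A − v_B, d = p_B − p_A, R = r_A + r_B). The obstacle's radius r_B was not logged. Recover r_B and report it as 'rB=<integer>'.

m = -18568
d = (12, -10);  v_rel = (10, 6),  |v_rel|² = 136
v_rel×d = (10)·(-10) − (6)·(12) = -172
since m = R²·136 − (-172)²:  R² = (29584 + -18568) / 136 = 81
R = √81 = 9  ⇒  r_B = 9 − 4 = 5

rB=5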